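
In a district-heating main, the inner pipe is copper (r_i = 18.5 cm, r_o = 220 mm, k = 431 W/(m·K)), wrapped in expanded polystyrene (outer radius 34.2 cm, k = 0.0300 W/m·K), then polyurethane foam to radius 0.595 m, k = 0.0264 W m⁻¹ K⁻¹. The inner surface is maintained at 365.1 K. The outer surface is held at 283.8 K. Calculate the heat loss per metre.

Q' = 14.3 W/m

Treat each layer as a resistance in series:
  R'_copper = ln(0.220/0.185)/(2πk) = 0.1733/(2π·431) = 6.398×10^-5 m·K/W
  R'_expanded polystyrene = ln(0.342/0.220)/(2πk) = 0.4412/(2π·0.0300) = 2.341 m·K/W
  R'_polyurethane foam = ln(0.595/0.342)/(2πk) = 0.5538/(2π·0.0264) = 3.338 m·K/W
ΣR = 6.398×10^-5 + 2.341 + 3.338 = 5.679 m·K/W
Q' = ΔT/ΣR = (365.1 K − 283.8 K)/5.679 = 14.3 W/m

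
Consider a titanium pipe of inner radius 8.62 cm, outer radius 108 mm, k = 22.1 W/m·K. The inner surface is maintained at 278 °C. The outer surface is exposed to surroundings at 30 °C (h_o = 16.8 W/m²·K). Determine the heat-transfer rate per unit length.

Q' = 2.78 kW/m

Resistance network (inner→outer):
  R'_titanium = ln(0.108/0.0862)/(2πk) = 0.2255/(2π·22.1) = 0.001624 m·K/W
  R'_conv,out = 1/(2πr h) = 1/(2π·0.108·16.8) = 0.08772 m·K/W
ΣR = 0.001624 + 0.08772 = 0.08934 m·K/W
Q' = ΔT/ΣR = (278 °C − 30 °C)/0.08934 = 2780 W/m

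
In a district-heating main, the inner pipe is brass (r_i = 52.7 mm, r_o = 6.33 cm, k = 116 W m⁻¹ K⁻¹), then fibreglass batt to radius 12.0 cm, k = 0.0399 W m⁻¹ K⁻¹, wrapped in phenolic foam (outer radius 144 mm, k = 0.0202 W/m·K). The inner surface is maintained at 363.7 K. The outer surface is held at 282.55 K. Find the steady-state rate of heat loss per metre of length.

Series thermal resistances, inner to outer:
  R'_brass = ln(0.0633/0.0527)/(2πk) = 0.1833/(2π·116) = 2.515×10^-4 m·K/W
  R'_fibreglass batt = ln(0.120/0.0633)/(2πk) = 0.6396/(2π·0.0399) = 2.551 m·K/W
  R'_phenolic foam = ln(0.144/0.120)/(2πk) = 0.1823/(2π·0.0202) = 1.437 m·K/W
ΣR = 2.515×10^-4 + 2.551 + 1.437 = 3.988 m·K/W
Q' = ΔT/ΣR = (363.7 K − 282.55 K)/3.988 = 20.3 W/m

Q' = 20.3 W/m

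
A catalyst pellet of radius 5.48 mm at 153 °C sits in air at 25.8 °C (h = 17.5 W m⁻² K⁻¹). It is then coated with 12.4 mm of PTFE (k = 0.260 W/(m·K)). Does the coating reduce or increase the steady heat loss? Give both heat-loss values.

Critical radius for a sphere: r_cr = 2k/h = 0.0297 m = 2.97 cm.
Outer radius after coating: r₂ = 0.00548 + 0.0124 = 0.01788 m.
Since r₁ < r_cr and r₂ ≤ r_cr, the coating moves toward the maximum at r_cr — heat loss rises.
Bare: R = 1/(4πr₁²h) = 151.4 K/W; Q = 127.2/151.4 = 0.840 W.
Coated: R = R_cond + R_conv = 52.96 K/W; Q = 127.2/52.96 = 2.40 W.

increases: 0.840 → 2.40 W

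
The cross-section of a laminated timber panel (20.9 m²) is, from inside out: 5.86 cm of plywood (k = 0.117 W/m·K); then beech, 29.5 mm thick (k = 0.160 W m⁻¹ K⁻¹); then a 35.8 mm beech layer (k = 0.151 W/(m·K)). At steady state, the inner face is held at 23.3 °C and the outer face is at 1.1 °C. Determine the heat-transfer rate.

Treat each layer as a resistance in series:
  R_plywood = L/(kA) = 0.0586/(0.117·20.9) = 0.02396 K/W
  R_beech = L/(kA) = 0.0295/(0.160·20.9) = 0.008822 K/W
  R_beech = L/(kA) = 0.0358/(0.151·20.9) = 0.01134 K/W
ΣR = 0.02396 + 0.008822 + 0.01134 = 0.04412 K/W
Q = ΔT/ΣR = (23.3 °C − 1.1 °C)/0.04412 = 503 W

Q = 503 W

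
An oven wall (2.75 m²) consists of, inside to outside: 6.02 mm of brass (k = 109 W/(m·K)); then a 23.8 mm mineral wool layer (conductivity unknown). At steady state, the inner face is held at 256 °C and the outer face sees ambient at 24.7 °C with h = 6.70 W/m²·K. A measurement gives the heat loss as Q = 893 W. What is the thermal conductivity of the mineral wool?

k = 0.0423 W/m·K

ΣR = ΔT/Q = |256 − 24.7|/893 = 0.2590 K/W
Known resistances:
  R_brass = L/(kA) = 0.00602/(109·2.75) = 2.008×10^-5 K/W
  R_conv,out = 1/(hA) = 1/(6.70·2.75) = 0.05427 K/W
R_mineral wool = ΣR − ΣR_known = 0.2590 − 0.05429 = 0.2047 K/W
L/(kA) = 0.2047 ⇒ k = 0.0238/(0.2047·2.75) = 0.0423 W/m·K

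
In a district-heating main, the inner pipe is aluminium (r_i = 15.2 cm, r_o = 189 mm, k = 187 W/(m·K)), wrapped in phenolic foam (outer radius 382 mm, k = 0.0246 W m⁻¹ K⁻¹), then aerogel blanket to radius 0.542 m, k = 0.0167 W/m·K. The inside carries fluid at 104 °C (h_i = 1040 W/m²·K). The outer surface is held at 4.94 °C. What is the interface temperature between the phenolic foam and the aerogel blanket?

Series thermal resistances, inner to outer:
  R'_conv,in = 1/(2πr h) = 1/(2π·0.152·1040) = 0.001007 m·K/W
  R'_aluminium = ln(0.189/0.152)/(2πk) = 0.2179/(2π·187) = 1.854×10^-4 m·K/W
  R'_phenolic foam = ln(0.382/0.189)/(2πk) = 0.7037/(2π·0.0246) = 4.553 m·K/W
  R'_aerogel blanket = ln(0.542/0.382)/(2πk) = 0.3498/(2π·0.0167) = 3.334 m·K/W
ΣR = 0.001007 + 1.854×10^-4 + 4.553 + 3.334 = 7.888 m·K/W
Q' = ΔT/ΣR = (104 °C − 4.94 °C)/7.888 = 12.56 W/m
From the inner boundary to the phenolic foam/aerogel blanket interface, ΣR_partial = 4.554 m·K/W.
T_interface = T_in − Q'·ΣR_partial = 104 °C − (12.56)(4.554) = 46.8 °C

T = 46.8 °C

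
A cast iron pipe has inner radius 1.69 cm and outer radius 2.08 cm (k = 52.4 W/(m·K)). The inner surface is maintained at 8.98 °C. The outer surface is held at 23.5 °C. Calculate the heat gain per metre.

Q' = 23.0 kW/m

Q' = 2πk·ΔT/ln(r₂/r₁) = 2π × 52.4 × 14.52 / ln(0.0208/0.0169) = 23000 W/m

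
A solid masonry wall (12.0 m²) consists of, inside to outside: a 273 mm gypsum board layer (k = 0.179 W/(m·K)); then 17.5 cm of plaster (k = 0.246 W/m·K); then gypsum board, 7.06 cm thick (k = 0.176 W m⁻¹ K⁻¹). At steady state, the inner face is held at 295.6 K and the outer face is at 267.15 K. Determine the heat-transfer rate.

Q = 129 W

Series thermal resistances, inner to outer:
  R_gypsum board = L/(kA) = 0.273/(0.179·12.0) = 0.1271 K/W
  R_plaster = L/(kA) = 0.175/(0.246·12.0) = 0.05928 K/W
  R_gypsum board = L/(kA) = 0.0706/(0.176·12.0) = 0.03343 K/W
ΣR = 0.1271 + 0.05928 + 0.03343 = 0.2198 K/W
Q = ΔT/ΣR = (295.6 K − 267.15 K)/0.2198 = 129 W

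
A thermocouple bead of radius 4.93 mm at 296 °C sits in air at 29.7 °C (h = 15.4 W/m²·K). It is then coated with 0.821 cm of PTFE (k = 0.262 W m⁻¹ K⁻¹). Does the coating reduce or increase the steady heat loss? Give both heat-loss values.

increases: 1.25 → 3.89 W

Critical radius for a sphere: r_cr = 2k/h = 0.0340 m = 3.40 cm.
Outer radius after coating: r₂ = 0.00493 + 0.00821 = 0.01314 m.
Since r₁ < r_cr and r₂ ≤ r_cr, the coating moves toward the maximum at r_cr — heat loss rises.
Bare: R = 1/(4πr₁²h) = 212.6 K/W; Q = 266.3/212.6 = 1.25 W.
Coated: R = R_cond + R_conv = 68.42 K/W; Q = 266.3/68.42 = 3.89 W.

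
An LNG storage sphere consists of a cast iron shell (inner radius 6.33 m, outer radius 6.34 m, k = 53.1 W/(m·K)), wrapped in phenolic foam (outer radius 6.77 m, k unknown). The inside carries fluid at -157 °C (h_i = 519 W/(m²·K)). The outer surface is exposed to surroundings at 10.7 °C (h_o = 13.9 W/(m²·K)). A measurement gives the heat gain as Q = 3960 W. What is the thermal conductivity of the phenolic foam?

k = 0.0189 W/m·K

ΣR = ΔT/Q = |-157 − 10.7|/3960 = 0.04235 K/W
Known resistances:
  R_conv,in = 1/(4πr²h) = 1/(4π·6.33²·519) = 3.827×10^-6 K/W
  R_cast iron = (1/6.33 − 1/6.34)/(4πk) = 2.492×10^-4/(4π·53.1) = 3.734×10^-7 K/W
  R_conv,out = 1/(4πr²h) = 1/(4π·6.77²·13.9) = 1.249×10^-4 K/W
R_phenolic foam = ΣR − ΣR_known = 0.04235 − 1.291×10^-4 = 0.04222 K/W
(1/r₁−1/r₂)/(4πk) = 0.04222 ⇒ k = 0.01002/(4π·0.04222) = 0.0189 W/m·K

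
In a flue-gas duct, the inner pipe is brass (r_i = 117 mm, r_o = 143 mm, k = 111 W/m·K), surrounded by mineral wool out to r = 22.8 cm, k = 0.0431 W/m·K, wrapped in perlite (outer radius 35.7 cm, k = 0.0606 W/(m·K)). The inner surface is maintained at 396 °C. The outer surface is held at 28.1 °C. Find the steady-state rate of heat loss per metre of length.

Q' = 127 W/m

Treat each layer as a resistance in series:
  R'_brass = ln(0.143/0.117)/(2πk) = 0.2007/(2π·111) = 2.877×10^-4 m·K/W
  R'_mineral wool = ln(0.228/0.143)/(2πk) = 0.4665/(2π·0.0431) = 1.723 m·K/W
  R'_perlite = ln(0.357/0.228)/(2πk) = 0.4484/(2π·0.0606) = 1.178 m·K/W
ΣR = 2.877×10^-4 + 1.723 + 1.178 = 2.901 m·K/W
Q' = ΔT/ΣR = (396 °C − 28.1 °C)/2.901 = 127 W/m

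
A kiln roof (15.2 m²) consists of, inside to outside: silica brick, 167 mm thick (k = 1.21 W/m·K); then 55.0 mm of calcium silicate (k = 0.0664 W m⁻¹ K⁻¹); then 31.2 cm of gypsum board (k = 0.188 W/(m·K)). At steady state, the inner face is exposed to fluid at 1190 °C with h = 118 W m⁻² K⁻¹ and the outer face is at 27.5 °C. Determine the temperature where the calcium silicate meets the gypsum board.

T = 760 °C

Treat each layer as a resistance in series:
  R_conv,in = 1/(hA) = 1/(118·15.2) = 5.575×10^-4 K/W
  R_silica brick = L/(kA) = 0.167/(1.21·15.2) = 0.009080 K/W
  R_calcium silicate = L/(kA) = 0.0550/(0.0664·15.2) = 0.05449 K/W
  R_gypsum board = L/(kA) = 0.312/(0.188·15.2) = 0.1092 K/W
ΣR = 5.575×10^-4 + 0.009080 + 0.05449 + 0.1092 = 0.1733 K/W
Q = ΔT/ΣR = (1190 °C − 27.5 °C)/0.1733 = 6708 W
From the inner boundary to the calcium silicate/gypsum board interface, ΣR_partial = 0.06413 K/W.
T_interface = T_in − Q·ΣR_partial = 1190 °C − (6708)(0.06413) = 760 °C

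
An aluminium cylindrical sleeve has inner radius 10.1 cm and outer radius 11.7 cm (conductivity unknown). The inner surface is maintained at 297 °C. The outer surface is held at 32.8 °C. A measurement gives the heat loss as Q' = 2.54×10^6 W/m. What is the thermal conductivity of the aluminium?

ΣR = ΔT/Q' = |297 − 32.8|/2.54×10^6 = 1.040×10^-4 m·K/W
ln(r₂/r₁)/(2πk) = 1.040×10^-4 ⇒ k = 0.1471/(2π·1.040×10^-4) = 225 W/m·K

k = 225 W/m·K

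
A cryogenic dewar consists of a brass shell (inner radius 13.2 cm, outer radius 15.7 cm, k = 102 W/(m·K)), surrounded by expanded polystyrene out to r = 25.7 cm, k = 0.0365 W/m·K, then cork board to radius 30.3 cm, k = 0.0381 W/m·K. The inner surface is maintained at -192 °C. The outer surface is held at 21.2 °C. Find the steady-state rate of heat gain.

Q = 32.1 W

Resistance network (inner→outer):
  R_brass = (1/0.132 − 1/0.157)/(4πk) = 1.206/(4π·102) = 9.411×10^-4 K/W
  R_expanded polystyrene = (1/0.157 − 1/0.257)/(4πk) = 2.478/(4π·0.0365) = 5.403 K/W
  R_cork board = (1/0.257 − 1/0.303)/(4πk) = 0.5907/(4π·0.0381) = 1.234 K/W
ΣR = 9.411×10^-4 + 5.403 + 1.234 = 6.638 K/W
Q = ΔT/ΣR = (-192 °C − 21.2 °C)/6.638 = -32.1 W
(Negative Q ⇒ heat flows inward; heat gain = 32.1 W.)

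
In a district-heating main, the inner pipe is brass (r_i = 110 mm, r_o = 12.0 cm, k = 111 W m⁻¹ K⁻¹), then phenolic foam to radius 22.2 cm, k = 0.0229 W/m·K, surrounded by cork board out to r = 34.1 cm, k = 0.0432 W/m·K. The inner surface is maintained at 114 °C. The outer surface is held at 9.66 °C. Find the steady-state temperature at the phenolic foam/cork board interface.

T = 37.8 °C

Series thermal resistances, inner to outer:
  R'_brass = ln(0.120/0.110)/(2πk) = 0.08701/(2π·111) = 1.248×10^-4 m·K/W
  R'_phenolic foam = ln(0.222/0.120)/(2πk) = 0.6152/(2π·0.0229) = 4.276 m·K/W
  R'_cork board = ln(0.341/0.222)/(2πk) = 0.4292/(2π·0.0432) = 1.581 m·K/W
ΣR = 1.248×10^-4 + 4.276 + 1.581 = 5.857 m·K/W
Q' = ΔT/ΣR = (114 °C − 9.66 °C)/5.857 = 17.81 W/m
From the inner boundary to the phenolic foam/cork board interface, ΣR_partial = 4.276 m·K/W.
T_interface = T_in − Q'·ΣR_partial = 114 °C − (17.81)(4.276) = 37.8 °C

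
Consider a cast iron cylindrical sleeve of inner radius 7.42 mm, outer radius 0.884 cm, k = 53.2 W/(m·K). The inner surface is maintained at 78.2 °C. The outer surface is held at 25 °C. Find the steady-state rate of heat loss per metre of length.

Q' = 1.02×10^5 W/m

Q' = 2πk·ΔT/ln(r₂/r₁) = 2π × 53.2 × 53.2 / ln(0.00884/0.00742) = 1.02×10^5 W/m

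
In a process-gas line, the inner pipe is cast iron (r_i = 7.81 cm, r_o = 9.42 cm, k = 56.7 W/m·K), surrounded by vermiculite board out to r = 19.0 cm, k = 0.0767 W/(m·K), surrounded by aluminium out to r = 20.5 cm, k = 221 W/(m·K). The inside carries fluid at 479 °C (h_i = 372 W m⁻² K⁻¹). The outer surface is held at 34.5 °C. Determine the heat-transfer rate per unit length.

Treat each layer as a resistance in series:
  R'_conv,in = 1/(2πr h) = 1/(2π·0.0781·372) = 0.005478 m·K/W
  R'_cast iron = ln(0.0942/0.0781)/(2πk) = 0.1874/(2π·56.7) = 5.261×10^-4 m·K/W
  R'_vermiculite board = ln(0.190/0.0942)/(2πk) = 0.7016/(2π·0.0767) = 1.456 m·K/W
  R'_aluminium = ln(0.205/0.190)/(2πk) = 0.07599/(2π·221) = 5.472×10^-5 m·K/W
ΣR = 0.005478 + 5.261×10^-4 + 1.456 + 5.472×10^-5 = 1.462 m·K/W
Q' = ΔT/ΣR = (479 °C − 34.5 °C)/1.462 = 304 W/m

Q' = 304 W/m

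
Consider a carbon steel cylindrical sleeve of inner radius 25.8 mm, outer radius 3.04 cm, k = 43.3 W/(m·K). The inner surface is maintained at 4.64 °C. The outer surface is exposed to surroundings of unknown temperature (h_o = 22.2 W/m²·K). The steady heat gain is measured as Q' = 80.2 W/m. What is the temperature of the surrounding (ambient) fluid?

T_out = 23.6 °C

Series resistances:
  R'_carbon steel = ln(0.0304/0.0258)/(2πk) = 0.1641/(2π·43.3) = 6.031×10^-4 m·K/W
  R'_conv,out = 1/(2πr h) = 1/(2π·0.0304·22.2) = 0.2358 m·K/W
ΣR = 0.2364 m·K/W
ΔT = Q'·ΣR = 80.2 × 0.2364 = 18.96 K
Heat flows inward, so T_out = T_in + ΔT = 4.64 + 18.96 = 23.6 °C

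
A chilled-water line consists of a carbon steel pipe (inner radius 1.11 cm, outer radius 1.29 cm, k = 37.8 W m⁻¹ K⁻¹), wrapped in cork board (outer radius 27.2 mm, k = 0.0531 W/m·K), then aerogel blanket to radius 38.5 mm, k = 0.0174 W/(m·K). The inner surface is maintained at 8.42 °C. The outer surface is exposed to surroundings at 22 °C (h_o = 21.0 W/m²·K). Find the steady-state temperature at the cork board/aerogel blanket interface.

Treat each layer as a resistance in series:
  R'_carbon steel = ln(0.0129/0.0111)/(2πk) = 0.1503/(2π·37.8) = 6.328×10^-4 m·K/W
  R'_cork board = ln(0.0272/0.0129)/(2πk) = 0.7460/(2π·0.0531) = 2.236 m·K/W
  R'_aerogel blanket = ln(0.0385/0.0272)/(2πk) = 0.3474/(2π·0.0174) = 3.178 m·K/W
  R'_conv,out = 1/(2πr h) = 1/(2π·0.0385·21.0) = 0.1969 m·K/W
ΣR = 6.328×10^-4 + 2.236 + 3.178 + 0.1969 = 5.612 m·K/W
Q' = ΔT/ΣR = (8.42 °C − 22 °C)/5.612 = -2.420 W/m
From the inner boundary to the cork board/aerogel blanket interface, ΣR_partial = 2.237 m·K/W.
T_interface = T_in − Q'·ΣR_partial = 8.42 °C − (-2.420)(2.237) = 13.8 °C

T = 13.8 °C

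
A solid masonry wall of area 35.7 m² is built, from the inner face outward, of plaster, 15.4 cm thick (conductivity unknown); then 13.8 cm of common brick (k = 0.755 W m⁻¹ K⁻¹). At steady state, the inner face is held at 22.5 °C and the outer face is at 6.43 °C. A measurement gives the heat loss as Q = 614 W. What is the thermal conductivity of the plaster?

ΣR = ΔT/Q = |22.5 − 6.43|/614 = 0.02617 K/W
Known resistances:
  R_common brick = L/(kA) = 0.138/(0.755·35.7) = 0.005120 K/W
R_plaster = ΣR − ΣR_known = 0.02617 − 0.005120 = 0.02105 K/W
L/(kA) = 0.02105 ⇒ k = 0.154/(0.02105·35.7) = 0.205 W/m·K

k = 0.205 W/m·K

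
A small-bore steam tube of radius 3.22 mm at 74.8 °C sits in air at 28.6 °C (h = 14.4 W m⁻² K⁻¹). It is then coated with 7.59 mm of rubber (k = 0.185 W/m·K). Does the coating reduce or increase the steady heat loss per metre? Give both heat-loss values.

Critical radius for a cylinder: r_cr = k/h = 0.0128 m = 1.28 cm.
Outer radius after coating: r₂ = 0.00322 + 0.00759 = 0.01081 m.
Since r₁ < r_cr and r₂ ≤ r_cr, the coating moves toward the maximum at r_cr — heat loss rises.
Bare: R = 1/(2πr₁h) = 3.432 m·K/W; Q = 46.2/3.432 = 13.5 W/m.
Coated: R = R_cond + R_conv = 2.064 m·K/W; Q = 46.2/2.064 = 22.4 W/m.

increases: 13.5 → 22.4 W/m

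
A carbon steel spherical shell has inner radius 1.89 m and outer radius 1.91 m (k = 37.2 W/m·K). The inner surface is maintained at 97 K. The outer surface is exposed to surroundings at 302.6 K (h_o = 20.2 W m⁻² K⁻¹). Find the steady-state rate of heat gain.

Resistance network (inner→outer):
  R_carbon steel = (1/1.89 − 1/1.91)/(4πk) = 0.005540/(4π·37.2) = 1.185×10^-5 K/W
  R_conv,out = 1/(4πr²h) = 1/(4π·1.91²·20.2) = 0.001080 K/W
ΣR = 1.185×10^-5 + 0.001080 = 0.001092 K/W
Q = ΔT/ΣR = (97 K − 302.6 K)/0.001092 = -1.88×10^5 W
(Negative Q ⇒ heat flows inward; heat gain = 1.88×10^5 W.)

Q = 188 kW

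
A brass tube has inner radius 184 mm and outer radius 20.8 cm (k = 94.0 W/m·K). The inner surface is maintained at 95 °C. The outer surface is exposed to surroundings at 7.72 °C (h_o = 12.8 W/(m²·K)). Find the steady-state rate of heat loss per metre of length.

Resistance network (inner→outer):
  R'_brass = ln(0.208/0.184)/(2πk) = 0.1226/(2π·94.0) = 2.076×10^-4 m·K/W
  R'_conv,out = 1/(2πr h) = 1/(2π·0.208·12.8) = 0.05978 m·K/W
ΣR = 2.076×10^-4 + 0.05978 = 0.05999 m·K/W
Q' = ΔT/ΣR = (95 °C − 7.72 °C)/0.05999 = 1450 W/m

Q' = 1450 W/m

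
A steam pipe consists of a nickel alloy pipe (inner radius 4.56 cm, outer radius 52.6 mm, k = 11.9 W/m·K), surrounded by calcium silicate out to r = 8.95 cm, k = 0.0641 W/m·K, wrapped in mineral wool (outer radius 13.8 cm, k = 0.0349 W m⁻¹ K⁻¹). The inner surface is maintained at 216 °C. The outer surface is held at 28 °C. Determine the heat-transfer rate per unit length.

Treat each layer as a resistance in series:
  R'_nickel alloy = ln(0.0526/0.0456)/(2πk) = 0.1428/(2π·11.9) = 0.001910 m·K/W
  R'_calcium silicate = ln(0.0895/0.0526)/(2πk) = 0.5315/(2π·0.0641) = 1.320 m·K/W
  R'_mineral wool = ln(0.138/0.0895)/(2πk) = 0.4330/(2π·0.0349) = 1.975 m·K/W
ΣR = 0.001910 + 1.320 + 1.975 = 3.297 m·K/W
Q' = ΔT/ΣR = (216 °C − 28 °C)/3.297 = 57.0 W/m

Q' = 57.0 W/m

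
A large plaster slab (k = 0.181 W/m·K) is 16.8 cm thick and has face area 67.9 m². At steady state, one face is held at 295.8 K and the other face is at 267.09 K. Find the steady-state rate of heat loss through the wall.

Q = kA·ΔT/L = 0.181 × 67.9 × |295.8 K − 267.09 K| / 0.168 = 2100 W

Q = 2100 W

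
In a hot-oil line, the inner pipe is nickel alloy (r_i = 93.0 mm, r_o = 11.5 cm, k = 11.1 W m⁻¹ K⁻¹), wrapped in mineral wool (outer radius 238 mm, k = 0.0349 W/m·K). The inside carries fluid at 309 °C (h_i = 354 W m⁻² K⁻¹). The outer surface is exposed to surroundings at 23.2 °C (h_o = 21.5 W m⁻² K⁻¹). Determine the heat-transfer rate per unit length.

Series thermal resistances, inner to outer:
  R'_conv,in = 1/(2πr h) = 1/(2π·0.0930·354) = 0.004834 m·K/W
  R'_nickel alloy = ln(0.115/0.0930)/(2πk) = 0.2123/(2π·11.1) = 0.003044 m·K/W
  R'_mineral wool = ln(0.238/0.115)/(2πk) = 0.7273/(2π·0.0349) = 3.317 m·K/W
  R'_conv,out = 1/(2πr h) = 1/(2π·0.238·21.5) = 0.03110 m·K/W
ΣR = 0.004834 + 0.003044 + 3.317 + 0.03110 = 3.356 m·K/W
Q' = ΔT/ΣR = (309 °C − 23.2 °C)/3.356 = 85.2 W/m

Q' = 85.2 W/m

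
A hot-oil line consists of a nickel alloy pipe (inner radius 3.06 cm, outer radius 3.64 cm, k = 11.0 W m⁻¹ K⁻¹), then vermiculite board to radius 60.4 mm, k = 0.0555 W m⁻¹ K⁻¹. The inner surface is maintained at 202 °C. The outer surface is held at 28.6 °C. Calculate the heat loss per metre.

Resistance network (inner→outer):
  R'_nickel alloy = ln(0.0364/0.0306)/(2πk) = 0.1736/(2π·11.0) = 0.002511 m·K/W
  R'_vermiculite board = ln(0.0604/0.0364)/(2πk) = 0.5064/(2π·0.0555) = 1.452 m·K/W
ΣR = 0.002511 + 1.452 = 1.455 m·K/W
Q' = ΔT/ΣR = (202 °C − 28.6 °C)/1.455 = 119 W/m

Q' = 119 W/m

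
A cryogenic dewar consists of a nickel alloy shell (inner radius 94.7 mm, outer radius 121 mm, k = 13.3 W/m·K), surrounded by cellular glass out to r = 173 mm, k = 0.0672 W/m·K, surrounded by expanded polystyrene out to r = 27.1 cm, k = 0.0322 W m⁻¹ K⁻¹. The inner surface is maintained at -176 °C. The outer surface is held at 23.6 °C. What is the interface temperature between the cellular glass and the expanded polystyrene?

Series thermal resistances, inner to outer:
  R_nickel alloy = (1/0.0947 − 1/0.121)/(4πk) = 2.295/(4π·13.3) = 0.01373 K/W
  R_cellular glass = (1/0.121 − 1/0.173)/(4πk) = 2.484/(4π·0.0672) = 2.942 K/W
  R_expanded polystyrene = (1/0.173 − 1/0.271)/(4πk) = 2.090/(4π·0.0322) = 5.166 K/W
ΣR = 0.01373 + 2.942 + 5.166 = 8.122 K/W
Q = ΔT/ΣR = (-176 °C − 23.6 °C)/8.122 = -24.58 W
From the inner boundary to the cellular glass/expanded polystyrene interface, ΣR_partial = 2.956 K/W.
T_interface = T_in − Q·ΣR_partial = -176 °C − (-24.58)(2.956) = -103 °C

T = -103 °C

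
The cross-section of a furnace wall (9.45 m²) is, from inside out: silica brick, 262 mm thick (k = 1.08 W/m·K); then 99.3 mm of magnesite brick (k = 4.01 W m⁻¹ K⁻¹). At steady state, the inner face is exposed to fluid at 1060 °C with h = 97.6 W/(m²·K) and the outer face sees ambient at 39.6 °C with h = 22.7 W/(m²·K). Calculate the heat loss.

Series thermal resistances, inner to outer:
  R_conv,in = 1/(hA) = 1/(97.6·9.45) = 0.001084 K/W
  R_silica brick = L/(kA) = 0.262/(1.08·9.45) = 0.02567 K/W
  R_magnesite brick = L/(kA) = 0.0993/(4.01·9.45) = 0.002620 K/W
  R_conv,out = 1/(hA) = 1/(22.7·9.45) = 0.004662 K/W
ΣR = 0.001084 + 0.02567 + 0.002620 + 0.004662 = 0.03404 K/W
Q = ΔT/ΣR = (1060 °C − 39.6 °C)/0.03404 = 30000 W

Q = 30.0 kW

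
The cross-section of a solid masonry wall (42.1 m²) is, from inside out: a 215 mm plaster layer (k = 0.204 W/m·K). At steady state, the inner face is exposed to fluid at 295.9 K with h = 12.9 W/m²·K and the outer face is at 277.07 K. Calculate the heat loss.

Q = 701 W

Treat each layer as a resistance in series:
  R_conv,in = 1/(hA) = 1/(12.9·42.1) = 0.001841 K/W
  R_plaster = L/(kA) = 0.215/(0.204·42.1) = 0.02503 K/W
ΣR = 0.001841 + 0.02503 = 0.02687 K/W
Q = ΔT/ΣR = (295.9 K − 277.07 K)/0.02687 = 701 W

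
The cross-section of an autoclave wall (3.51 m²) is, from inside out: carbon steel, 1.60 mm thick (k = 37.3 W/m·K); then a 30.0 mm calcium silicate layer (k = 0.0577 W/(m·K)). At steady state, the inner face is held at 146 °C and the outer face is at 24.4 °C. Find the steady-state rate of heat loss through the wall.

Q = 821 W

Series thermal resistances, inner to outer:
  R_carbon steel = L/(kA) = 0.00160/(37.3·3.51) = 1.222×10^-5 K/W
  R_calcium silicate = L/(kA) = 0.0300/(0.0577·3.51) = 0.1481 K/W
ΣR = 1.222×10^-5 + 0.1481 = 0.1481 K/W
Q = ΔT/ΣR = (146 °C − 24.4 °C)/0.1481 = 821 W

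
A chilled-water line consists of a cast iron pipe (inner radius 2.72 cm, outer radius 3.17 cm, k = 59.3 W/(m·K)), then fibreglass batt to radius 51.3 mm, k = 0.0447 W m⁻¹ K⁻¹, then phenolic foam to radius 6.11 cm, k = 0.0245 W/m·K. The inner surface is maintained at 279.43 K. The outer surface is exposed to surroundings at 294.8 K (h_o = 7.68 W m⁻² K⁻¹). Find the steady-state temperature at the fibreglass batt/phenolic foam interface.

T = 287.7 K

Resistance network (inner→outer):
  R'_cast iron = ln(0.0317/0.0272)/(2πk) = 0.1531/(2π·59.3) = 4.109×10^-4 m·K/W
  R'_fibreglass batt = ln(0.0513/0.0317)/(2πk) = 0.4814/(2π·0.0447) = 1.714 m·K/W
  R'_phenolic foam = ln(0.0611/0.0513)/(2πk) = 0.1748/(2π·0.0245) = 1.136 m·K/W
  R'_conv,out = 1/(2πr h) = 1/(2π·0.0611·7.68) = 0.3392 m·K/W
ΣR = 4.109×10^-4 + 1.714 + 1.136 + 0.3392 = 3.190 m·K/W
Q' = ΔT/ΣR = (279.43 K − 294.8 K)/3.190 = -4.818 W/m
From the inner boundary to the fibreglass batt/phenolic foam interface, ΣR_partial = 1.714 m·K/W.
T_interface = T_in − Q'·ΣR_partial = 279.43 K − (-4.818)(1.714) = 287.7 K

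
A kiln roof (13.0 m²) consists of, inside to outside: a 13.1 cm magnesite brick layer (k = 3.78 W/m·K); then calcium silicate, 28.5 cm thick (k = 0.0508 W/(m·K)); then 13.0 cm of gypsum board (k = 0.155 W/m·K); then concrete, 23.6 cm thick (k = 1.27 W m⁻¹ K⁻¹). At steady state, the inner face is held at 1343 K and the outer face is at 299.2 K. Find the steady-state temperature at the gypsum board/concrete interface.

Treat each layer as a resistance in series:
  R_magnesite brick = L/(kA) = 0.131/(3.78·13.0) = 0.002666 K/W
  R_calcium silicate = L/(kA) = 0.285/(0.0508·13.0) = 0.4316 K/W
  R_gypsum board = L/(kA) = 0.130/(0.155·13.0) = 0.06452 K/W
  R_concrete = L/(kA) = 0.236/(1.27·13.0) = 0.01429 K/W
ΣR = 0.002666 + 0.4316 + 0.06452 + 0.01429 = 0.5131 K/W
Q = ΔT/ΣR = (1343 K − 299.2 K)/0.5131 = 2034 W
From the inner boundary to the gypsum board/concrete interface, ΣR_partial = 0.4988 K/W.
T_interface = T_in − Q·ΣR_partial = 1343 K − (2034)(0.4988) = 328 K

T = 328 K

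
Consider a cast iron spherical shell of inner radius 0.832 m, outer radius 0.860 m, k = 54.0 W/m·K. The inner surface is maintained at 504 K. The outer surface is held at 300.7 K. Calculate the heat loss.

Q = 4πk·ΔT/(1/r₁ − 1/r₂) = 4π × 54.0 × 203.3 / (1/0.832 − 1/0.860) = 3.53×10^6 W

Q = 3530 kW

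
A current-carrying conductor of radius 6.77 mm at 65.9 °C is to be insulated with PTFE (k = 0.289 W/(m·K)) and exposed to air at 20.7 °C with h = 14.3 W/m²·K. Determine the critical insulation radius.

r_cr = 2.02 cm

For a cylinder, r_cr = k_ins/h = 0.289/14.3 = 0.0202 m = 2.02 cm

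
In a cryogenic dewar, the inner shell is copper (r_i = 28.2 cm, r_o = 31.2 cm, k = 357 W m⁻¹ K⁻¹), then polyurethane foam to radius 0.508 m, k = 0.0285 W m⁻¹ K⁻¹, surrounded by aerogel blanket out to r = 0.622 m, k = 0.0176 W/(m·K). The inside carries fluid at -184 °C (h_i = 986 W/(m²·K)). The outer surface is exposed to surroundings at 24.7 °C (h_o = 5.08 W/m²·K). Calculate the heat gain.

Treat each layer as a resistance in series:
  R_conv,in = 1/(4πr²h) = 1/(4π·0.282²·986) = 0.001015 K/W
  R_copper = (1/0.282 − 1/0.312)/(4πk) = 0.3410/(4π·357) = 7.600×10^-5 K/W
  R_polyurethane foam = (1/0.312 − 1/0.508)/(4πk) = 1.237/(4π·0.0285) = 3.453 K/W
  R_aerogel blanket = (1/0.508 − 1/0.622)/(4πk) = 0.3608/(4π·0.0176) = 1.631 K/W
  R_conv,out = 1/(4πr²h) = 1/(4π·0.622²·5.08) = 0.04049 K/W
ΣR = 0.001015 + 7.600×10^-5 + 3.453 + 1.631 + 0.04049 = 5.126 K/W
Q = ΔT/ΣR = (-184 °C − 24.7 °C)/5.126 = -40.7 W
(Negative Q ⇒ heat flows inward; heat gain = 40.7 W.)

Q = 40.7 W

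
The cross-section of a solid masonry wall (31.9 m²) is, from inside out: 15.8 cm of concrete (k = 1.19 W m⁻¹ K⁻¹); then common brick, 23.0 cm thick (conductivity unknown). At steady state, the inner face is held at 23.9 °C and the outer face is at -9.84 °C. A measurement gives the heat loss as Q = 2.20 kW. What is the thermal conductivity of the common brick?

k = 0.645 W/m·K

ΣR = ΔT/Q = |23.9 − -9.84|/2200 = 0.01534 K/W
Known resistances:
  R_concrete = L/(kA) = 0.158/(1.19·31.9) = 0.004162 K/W
R_common brick = ΣR − ΣR_known = 0.01534 − 0.004162 = 0.01118 K/W
L/(kA) = 0.01118 ⇒ k = 0.230/(0.01118·31.9) = 0.645 W/m·K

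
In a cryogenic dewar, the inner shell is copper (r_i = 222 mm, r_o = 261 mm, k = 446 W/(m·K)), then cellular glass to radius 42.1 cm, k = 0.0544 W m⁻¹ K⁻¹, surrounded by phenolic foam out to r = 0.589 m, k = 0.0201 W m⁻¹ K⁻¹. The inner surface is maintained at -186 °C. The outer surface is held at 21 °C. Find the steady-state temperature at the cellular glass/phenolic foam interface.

T = -94.4 °C

Resistance network (inner→outer):
  R_copper = (1/0.222 − 1/0.261)/(4πk) = 0.6731/(4π·446) = 1.201×10^-4 K/W
  R_cellular glass = (1/0.261 − 1/0.421)/(4πk) = 1.456/(4π·0.0544) = 2.130 K/W
  R_phenolic foam = (1/0.421 − 1/0.589)/(4πk) = 0.6775/(4π·0.0201) = 2.682 K/W
ΣR = 1.201×10^-4 + 2.130 + 2.682 = 4.812 K/W
Q = ΔT/ΣR = (-186 °C − 21 °C)/4.812 = -43.02 W
From the inner boundary to the cellular glass/phenolic foam interface, ΣR_partial = 2.130 K/W.
T_interface = T_in − Q·ΣR_partial = -186 °C − (-43.02)(2.130) = -94.4 °C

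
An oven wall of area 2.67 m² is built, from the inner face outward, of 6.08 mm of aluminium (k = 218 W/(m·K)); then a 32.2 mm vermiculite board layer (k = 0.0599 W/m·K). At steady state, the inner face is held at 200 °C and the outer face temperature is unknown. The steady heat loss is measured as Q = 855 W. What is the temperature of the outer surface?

Sum the resistances:
  R_aluminium = L/(kA) = 0.00608/(218·2.67) = 1.045×10^-5 K/W
  R_vermiculite board = L/(kA) = 0.0322/(0.0599·2.67) = 0.2013 K/W
ΣR = 0.2013 K/W
ΔT = Q·ΣR = 855 × 0.2013 = 172.1 K
Heat flows outward, so T_out = T_in − ΔT = 200 − 172.1 = 27.9 °C

T_out = 27.9 °C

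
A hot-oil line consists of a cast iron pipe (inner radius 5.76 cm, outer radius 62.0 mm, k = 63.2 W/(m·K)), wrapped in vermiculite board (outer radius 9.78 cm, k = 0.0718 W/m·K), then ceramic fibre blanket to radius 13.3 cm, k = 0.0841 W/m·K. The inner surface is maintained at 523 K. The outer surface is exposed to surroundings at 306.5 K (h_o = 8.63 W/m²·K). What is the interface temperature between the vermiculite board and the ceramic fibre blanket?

T = 397 K

Treat each layer as a resistance in series:
  R'_cast iron = ln(0.0620/0.0576)/(2πk) = 0.07361/(2π·63.2) = 1.854×10^-4 m·K/W
  R'_vermiculite board = ln(0.0978/0.0620)/(2πk) = 0.4558/(2π·0.0718) = 1.010 m·K/W
  R'_ceramic fibre blanket = ln(0.133/0.0978)/(2πk) = 0.3074/(2π·0.0841) = 0.5818 m·K/W
  R'_conv,out = 1/(2πr h) = 1/(2π·0.133·8.63) = 0.1387 m·K/W
ΣR = 1.854×10^-4 + 1.010 + 0.5818 + 0.1387 = 1.731 m·K/W
Q' = ΔT/ΣR = (523 K − 306.5 K)/1.731 = 125.1 W/m
From the inner boundary to the vermiculite board/ceramic fibre blanket interface, ΣR_partial = 1.010 m·K/W.
T_interface = T_in − Q'·ΣR_partial = 523 K − (125.1)(1.010) = 397 K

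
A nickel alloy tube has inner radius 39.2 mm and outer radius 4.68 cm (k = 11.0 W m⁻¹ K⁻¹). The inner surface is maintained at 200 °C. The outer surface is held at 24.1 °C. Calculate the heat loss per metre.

Q' = 68600 W/m

Q' = 2πk·ΔT/ln(r₂/r₁) = 2π × 11.0 × 175.9 / ln(0.0468/0.0392) = 68600 W/m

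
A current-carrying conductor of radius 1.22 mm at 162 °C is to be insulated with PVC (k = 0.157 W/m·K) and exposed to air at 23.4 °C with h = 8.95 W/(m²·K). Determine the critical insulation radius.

For a cylinder, r_cr = k_ins/h = 0.157/8.95 = 0.0175 m = 1.75 cm

r_cr = 1.75 cm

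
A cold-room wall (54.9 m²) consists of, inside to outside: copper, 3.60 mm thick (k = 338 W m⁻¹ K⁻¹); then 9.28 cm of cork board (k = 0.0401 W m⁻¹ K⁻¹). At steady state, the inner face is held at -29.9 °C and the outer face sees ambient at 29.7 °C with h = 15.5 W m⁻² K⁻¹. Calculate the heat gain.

Treat each layer as a resistance in series:
  R_copper = L/(kA) = 0.00360/(338·54.9) = 1.940×10^-7 K/W
  R_cork board = L/(kA) = 0.0928/(0.0401·54.9) = 0.04215 K/W
  R_conv,out = 1/(hA) = 1/(15.5·54.9) = 0.001175 K/W
ΣR = 1.940×10^-7 + 0.04215 + 0.001175 = 0.04333 K/W
Q = ΔT/ΣR = (-29.9 °C − 29.7 °C)/0.04333 = -1380 W
(Negative Q ⇒ heat flows inward; heat gain = 1380 W.)

Q = 1380 W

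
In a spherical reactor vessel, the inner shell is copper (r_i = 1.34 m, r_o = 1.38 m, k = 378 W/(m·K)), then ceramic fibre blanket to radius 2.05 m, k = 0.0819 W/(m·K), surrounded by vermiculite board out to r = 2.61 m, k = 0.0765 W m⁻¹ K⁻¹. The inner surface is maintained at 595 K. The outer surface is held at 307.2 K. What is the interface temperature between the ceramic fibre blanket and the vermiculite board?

T = 400 K

Treat each layer as a resistance in series:
  R_copper = (1/1.34 − 1/1.38)/(4πk) = 0.02163/(4π·378) = 4.554×10^-6 K/W
  R_ceramic fibre blanket = (1/1.38 − 1/2.05)/(4πk) = 0.2368/(4π·0.0819) = 0.2301 K/W
  R_vermiculite board = (1/2.05 − 1/2.61)/(4πk) = 0.1047/(4π·0.0765) = 0.1089 K/W
ΣR = 4.554×10^-6 + 0.2301 + 0.1089 = 0.3390 K/W
Q = ΔT/ΣR = (595 K − 307.2 K)/0.3390 = 849.0 W
From the inner boundary to the ceramic fibre blanket/vermiculite board interface, ΣR_partial = 0.2301 K/W.
T_interface = T_in − Q·ΣR_partial = 595 K − (849.0)(0.2301) = 400 K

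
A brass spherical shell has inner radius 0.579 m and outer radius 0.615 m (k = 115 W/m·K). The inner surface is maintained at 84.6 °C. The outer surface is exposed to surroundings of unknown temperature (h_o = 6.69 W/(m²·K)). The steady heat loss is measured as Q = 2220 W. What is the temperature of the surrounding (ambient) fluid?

Sum the resistances:
  R_brass = (1/0.579 − 1/0.615)/(4πk) = 0.1011/(4π·115) = 6.996×10^-5 K/W
  R_conv,out = 1/(4πr²h) = 1/(4π·0.615²·6.69) = 0.03145 K/W
ΣR = 0.03152 K/W
ΔT = Q·ΣR = 2220 × 0.03152 = 69.97 K
Heat flows outward, so T_out = T_in − ΔT = 84.6 − 69.97 = 14.6 °C

T_out = 14.6 °C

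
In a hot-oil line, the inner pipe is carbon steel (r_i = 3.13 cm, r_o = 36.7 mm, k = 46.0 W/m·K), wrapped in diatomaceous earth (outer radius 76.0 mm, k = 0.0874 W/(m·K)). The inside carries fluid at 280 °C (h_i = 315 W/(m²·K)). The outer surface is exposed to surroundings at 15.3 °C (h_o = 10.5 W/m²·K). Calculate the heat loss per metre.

Series thermal resistances, inner to outer:
  R'_conv,in = 1/(2πr h) = 1/(2π·0.0313·315) = 0.01614 m·K/W
  R'_carbon steel = ln(0.0367/0.0313)/(2πk) = 0.1592/(2π·46.0) = 5.507×10^-4 m·K/W
  R'_diatomaceous earth = ln(0.0760/0.0367)/(2πk) = 0.7280/(2π·0.0874) = 1.326 m·K/W
  R'_conv,out = 1/(2πr h) = 1/(2π·0.0760·10.5) = 0.1994 m·K/W
ΣR = 0.01614 + 5.507×10^-4 + 1.326 + 0.1994 = 1.542 m·K/W
Q' = ΔT/ΣR = (280 °C − 15.3 °C)/1.542 = 172 W/m

Q' = 172 W/m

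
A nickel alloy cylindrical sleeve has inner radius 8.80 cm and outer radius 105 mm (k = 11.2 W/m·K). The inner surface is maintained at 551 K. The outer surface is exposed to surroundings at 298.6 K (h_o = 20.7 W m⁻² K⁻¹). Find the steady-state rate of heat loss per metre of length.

Q' = 3330 W/m

Series thermal resistances, inner to outer:
  R'_nickel alloy = ln(0.105/0.0880)/(2πk) = 0.1766/(2π·11.2) = 0.002510 m·K/W
  R'_conv,out = 1/(2πr h) = 1/(2π·0.105·20.7) = 0.07323 m·K/W
ΣR = 0.002510 + 0.07323 = 0.07574 m·K/W
Q' = ΔT/ΣR = (551 K − 298.6 K)/0.07574 = 3330 W/m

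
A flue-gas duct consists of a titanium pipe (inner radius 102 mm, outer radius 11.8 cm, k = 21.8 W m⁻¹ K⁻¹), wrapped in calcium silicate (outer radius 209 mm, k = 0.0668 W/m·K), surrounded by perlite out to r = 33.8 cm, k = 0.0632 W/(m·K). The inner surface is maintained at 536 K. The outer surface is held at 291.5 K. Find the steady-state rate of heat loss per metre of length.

Q' = 95.0 W/m

Resistance network (inner→outer):
  R'_titanium = ln(0.118/0.102)/(2πk) = 0.1457/(2π·21.8) = 0.001064 m·K/W
  R'_calcium silicate = ln(0.209/0.118)/(2πk) = 0.5716/(2π·0.0668) = 1.362 m·K/W
  R'_perlite = ln(0.338/0.209)/(2πk) = 0.4807/(2π·0.0632) = 1.211 m·K/W
ΣR = 0.001064 + 1.362 + 1.211 = 2.574 m·K/W
Q' = ΔT/ΣR = (536 K − 291.5 K)/2.574 = 95.0 W/m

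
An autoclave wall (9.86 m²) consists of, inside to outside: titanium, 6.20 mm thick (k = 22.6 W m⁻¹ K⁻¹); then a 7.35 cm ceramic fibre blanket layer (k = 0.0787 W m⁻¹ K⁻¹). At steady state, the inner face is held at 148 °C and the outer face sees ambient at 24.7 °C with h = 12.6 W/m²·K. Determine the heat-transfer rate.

Treat each layer as a resistance in series:
  R_titanium = L/(kA) = 0.00620/(22.6·9.86) = 2.782×10^-5 K/W
  R_ceramic fibre blanket = L/(kA) = 0.0735/(0.0787·9.86) = 0.09472 K/W
  R_conv,out = 1/(hA) = 1/(12.6·9.86) = 0.008049 K/W
ΣR = 2.782×10^-5 + 0.09472 + 0.008049 = 0.1028 K/W
Q = ΔT/ΣR = (148 °C − 24.7 °C)/0.1028 = 1200 W

Q = 1200 W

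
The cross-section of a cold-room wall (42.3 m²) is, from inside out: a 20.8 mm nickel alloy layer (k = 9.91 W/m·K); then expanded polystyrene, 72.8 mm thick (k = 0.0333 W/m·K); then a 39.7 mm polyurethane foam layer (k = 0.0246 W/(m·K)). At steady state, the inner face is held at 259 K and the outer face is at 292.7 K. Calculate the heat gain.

Resistance network (inner→outer):
  R_nickel alloy = L/(kA) = 0.0208/(9.91·42.3) = 4.962×10^-5 K/W
  R_expanded polystyrene = L/(kA) = 0.0728/(0.0333·42.3) = 0.05168 K/W
  R_polyurethane foam = L/(kA) = 0.0397/(0.0246·42.3) = 0.03815 K/W
ΣR = 4.962×10^-5 + 0.05168 + 0.03815 = 0.08988 K/W
Q = ΔT/ΣR = (259 K − 292.7 K)/0.08988 = -375 W
(Negative Q ⇒ heat flows inward; heat gain = 375 W.)

Q = 375 W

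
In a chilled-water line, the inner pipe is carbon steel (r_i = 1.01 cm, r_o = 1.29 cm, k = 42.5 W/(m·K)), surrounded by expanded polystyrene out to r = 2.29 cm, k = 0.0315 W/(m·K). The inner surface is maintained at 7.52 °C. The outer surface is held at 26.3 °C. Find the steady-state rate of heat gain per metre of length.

Treat each layer as a resistance in series:
  R'_carbon steel = ln(0.0129/0.0101)/(2πk) = 0.2447/(2π·42.5) = 9.163×10^-4 m·K/W
  R'_expanded polystyrene = ln(0.0229/0.0129)/(2πk) = 0.5739/(2π·0.0315) = 2.900 m·K/W
ΣR = 9.163×10^-4 + 2.900 = 2.901 m·K/W
Q' = ΔT/ΣR = (7.52 °C − 26.3 °C)/2.901 = -6.47 W/m
(Negative Q' ⇒ heat flows inward; heat gain = 6.47 W/m.)

Q' = 6.47 W/m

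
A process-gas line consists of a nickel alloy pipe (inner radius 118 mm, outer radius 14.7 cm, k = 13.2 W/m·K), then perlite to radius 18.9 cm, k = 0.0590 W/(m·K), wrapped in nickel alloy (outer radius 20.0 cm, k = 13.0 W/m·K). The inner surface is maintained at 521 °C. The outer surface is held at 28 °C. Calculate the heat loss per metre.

Series thermal resistances, inner to outer:
  R'_nickel alloy = ln(0.147/0.118)/(2πk) = 0.2197/(2π·13.2) = 0.002650 m·K/W
  R'_perlite = ln(0.189/0.147)/(2πk) = 0.2513/(2π·0.0590) = 0.6779 m·K/W
  R'_nickel alloy = ln(0.200/0.189)/(2πk) = 0.05657/(2π·13.0) = 6.926×10^-4 m·K/W
ΣR = 0.002650 + 0.6779 + 6.926×10^-4 = 0.6812 m·K/W
Q' = ΔT/ΣR = (521 °C − 28 °C)/0.6812 = 724 W/m

Q' = 724 W/m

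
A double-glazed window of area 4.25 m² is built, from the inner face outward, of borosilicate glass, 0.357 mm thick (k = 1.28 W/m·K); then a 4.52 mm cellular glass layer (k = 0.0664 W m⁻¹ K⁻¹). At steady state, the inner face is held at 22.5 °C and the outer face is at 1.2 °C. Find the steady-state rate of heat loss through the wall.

Q = 1320 W

Treat each layer as a resistance in series:
  R_borosilicate glass = L/(kA) = 3.57×10^-4/(1.28·4.25) = 6.562×10^-5 K/W
  R_cellular glass = L/(kA) = 0.00452/(0.0664·4.25) = 0.01602 K/W
ΣR = 6.562×10^-5 + 0.01602 = 0.01609 K/W
Q = ΔT/ΣR = (22.5 °C − 1.2 °C)/0.01609 = 1320 W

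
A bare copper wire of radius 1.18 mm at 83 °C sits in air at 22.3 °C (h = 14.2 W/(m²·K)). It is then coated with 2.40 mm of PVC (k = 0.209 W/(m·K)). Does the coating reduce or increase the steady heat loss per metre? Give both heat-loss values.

Critical radius for a cylinder: r_cr = k/h = 0.0147 m = 1.47 cm.
Outer radius after coating: r₂ = 0.00118 + 0.00240 = 0.00358 m.
Since r₁ < r_cr and r₂ ≤ r_cr, the coating moves toward the maximum at r_cr — heat loss rises.
Bare: R = 1/(2πr₁h) = 9.498 m·K/W; Q = 60.7/9.498 = 6.39 W/m.
Coated: R = R_cond + R_conv = 3.976 m·K/W; Q = 60.7/3.976 = 15.3 W/m.

increases: 6.39 → 15.3 W/m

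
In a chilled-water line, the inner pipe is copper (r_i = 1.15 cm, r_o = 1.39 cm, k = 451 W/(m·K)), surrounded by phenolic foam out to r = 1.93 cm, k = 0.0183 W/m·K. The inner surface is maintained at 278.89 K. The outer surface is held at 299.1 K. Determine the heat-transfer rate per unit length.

Resistance network (inner→outer):
  R'_copper = ln(0.0139/0.0115)/(2πk) = 0.1895/(2π·451) = 6.689×10^-5 m·K/W
  R'_phenolic foam = ln(0.0193/0.0139)/(2πk) = 0.3282/(2π·0.0183) = 2.854 m·K/W
ΣR = 6.689×10^-5 + 2.854 = 2.854 m·K/W
Q' = ΔT/ΣR = (278.89 K − 299.1 K)/2.854 = -7.08 W/m
(Negative Q' ⇒ heat flows inward; heat gain = 7.08 W/m.)

Q' = 7.08 W/m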